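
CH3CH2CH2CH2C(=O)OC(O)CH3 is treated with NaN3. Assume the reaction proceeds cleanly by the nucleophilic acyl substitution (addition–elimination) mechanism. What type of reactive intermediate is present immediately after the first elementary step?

Step 1: N3⁻ adds to the carbonyl carbon; the C=O π electrons shift onto oxygen and a tetrahedral alkoxide intermediate forms.
After step 1 the species present is a tetrahedral intermediate.

tetrahedral intermediate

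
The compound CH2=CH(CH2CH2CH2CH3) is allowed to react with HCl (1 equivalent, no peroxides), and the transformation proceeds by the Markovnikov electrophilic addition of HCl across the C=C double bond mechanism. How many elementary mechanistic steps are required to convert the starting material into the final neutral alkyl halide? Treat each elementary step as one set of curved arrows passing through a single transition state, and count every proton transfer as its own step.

Step 1: The π electrons of the C=C bond attack a proton of HCl; Markovnikov addition places the new C–H on the less-substituted alkene carbon, so the positive charge ends up on the more-substituted carbon — a secondary carbocation. The H–Cl bond breaks heterolytically, releasing Cl⁻.
(No 1,2-shift: no single shift to an adjacent carbon would give a more stable cation.)
Step 2: Nucleophilic attack by Cl⁻ on the carbocation completes the addition, giving R–Cl.
Total: 2 elementary steps.

2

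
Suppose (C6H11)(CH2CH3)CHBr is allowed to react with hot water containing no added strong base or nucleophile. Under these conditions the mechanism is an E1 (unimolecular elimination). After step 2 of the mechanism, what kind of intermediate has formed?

Step 1: Unassisted departure of Br⁻ (taking the C–Br bonding pair) generates a secondary carbocation.
Step 2: A hydride (H with its bonding pair) migrates from the adjacent cyclohexyl carbon to the cationic centre — a 1,2-hydride shift — upgrading the secondary cation to a tertiary one.
After step 2 the species present is a tertiary carbocation.

tertiary carbocation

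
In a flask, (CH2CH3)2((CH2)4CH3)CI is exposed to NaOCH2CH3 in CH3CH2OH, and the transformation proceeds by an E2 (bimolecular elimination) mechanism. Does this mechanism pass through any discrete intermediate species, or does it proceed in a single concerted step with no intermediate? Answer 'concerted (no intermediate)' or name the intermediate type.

Concerted anti-periplanar elimination: CH3CH2O⁻ abstracts a β-H while I⁻ leaves, and the C–H electrons become the new C=C π bond — all in a single transition state.
All bond changes occur in one transition state; no discrete intermediate is formed.

concerted (no intermediate)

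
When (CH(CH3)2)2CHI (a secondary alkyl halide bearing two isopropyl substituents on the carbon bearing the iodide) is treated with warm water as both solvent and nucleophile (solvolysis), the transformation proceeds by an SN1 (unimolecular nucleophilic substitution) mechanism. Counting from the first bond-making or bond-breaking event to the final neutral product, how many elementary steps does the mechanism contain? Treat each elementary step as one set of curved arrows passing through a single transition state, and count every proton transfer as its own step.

4

Step 1: Ionisation: the C–I σ-bond cleaves heterolytically; both bonding electrons depart with I⁻, leaving a secondary carbocation at the α-carbon.
Step 2: A 1,2-hydride shift from the adjacent isopropyl carbon moves the positive charge from the secondary centre to an adjacent carbon, generating a more stable tertiary carbocation.
Step 3: H2O donates an oxygen lone pair into the empty p orbital of the cation, giving a protonated alcohol (an oxonium ion).
Step 4: A second solvent molecule removes the proton on oxygen, giving the neutral alcohol product.
Total: 4 elementary steps.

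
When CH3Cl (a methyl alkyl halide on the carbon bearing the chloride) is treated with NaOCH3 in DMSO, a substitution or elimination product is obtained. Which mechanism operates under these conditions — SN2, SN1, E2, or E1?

SN2

Conditions: a methyl substrate with a strong nucleophile in the polar aprotic solvent DMSO.
These conditions are the textbook signature of the SN2 pathway.
An unhindered substrate with a strong nucleophile in a polar aprotic solvent favours one-step backside displacement.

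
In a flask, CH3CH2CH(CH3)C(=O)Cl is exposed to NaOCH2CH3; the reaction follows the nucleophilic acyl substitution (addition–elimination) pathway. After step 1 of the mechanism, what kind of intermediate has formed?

Step 1: CH3CH2O⁻ adds to the carbonyl carbon; the C=O π electrons shift onto oxygen and a tetrahedral alkoxide intermediate forms.
After step 1 the species present is a tetrahedral intermediate.

tetrahedral intermediate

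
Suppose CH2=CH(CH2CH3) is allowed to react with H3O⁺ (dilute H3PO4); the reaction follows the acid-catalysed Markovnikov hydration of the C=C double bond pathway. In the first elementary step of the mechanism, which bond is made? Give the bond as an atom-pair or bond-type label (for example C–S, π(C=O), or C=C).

C–H

Step 1: Electrophilic addition begins with the π(C=C) electrons forming a bond to the proton of H3O⁺. Following Markovnikov's rule, the resulting cation is secondary. H2O is released.
The bond formed in this step is the C–H bond.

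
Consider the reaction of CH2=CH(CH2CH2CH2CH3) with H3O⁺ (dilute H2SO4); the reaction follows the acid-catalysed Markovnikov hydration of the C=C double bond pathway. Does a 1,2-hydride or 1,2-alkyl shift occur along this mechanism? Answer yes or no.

The first-formed carbocation is secondary.
No single 1,2-shift to an adjacent carbon would produce a more-substituted cation than the one already present, so no rearrangement occurs.

no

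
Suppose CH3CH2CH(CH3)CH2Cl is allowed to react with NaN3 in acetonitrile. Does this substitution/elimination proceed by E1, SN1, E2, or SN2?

Conditions: a primary substrate with a strong nucleophile in the polar aprotic solvent acetonitrile.
These conditions are the textbook signature of the SN2 pathway.
An unhindered substrate with a strong nucleophile in a polar aprotic solvent favours one-step backside displacement.

SN2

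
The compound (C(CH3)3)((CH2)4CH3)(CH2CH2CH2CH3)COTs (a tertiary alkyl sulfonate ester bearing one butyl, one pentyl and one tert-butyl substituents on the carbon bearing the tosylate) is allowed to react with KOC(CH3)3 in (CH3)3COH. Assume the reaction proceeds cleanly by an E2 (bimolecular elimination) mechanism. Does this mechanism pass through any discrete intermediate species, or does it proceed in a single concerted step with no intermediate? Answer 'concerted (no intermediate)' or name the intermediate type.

concerted (no intermediate)

Concerted anti-periplanar elimination: (CH3)3CO⁻ abstracts a β-H while TsO⁻ leaves, and the C–H electrons become the new C=C π bond — all in a single transition state.
All bond changes occur in one transition state; no discrete intermediate is formed.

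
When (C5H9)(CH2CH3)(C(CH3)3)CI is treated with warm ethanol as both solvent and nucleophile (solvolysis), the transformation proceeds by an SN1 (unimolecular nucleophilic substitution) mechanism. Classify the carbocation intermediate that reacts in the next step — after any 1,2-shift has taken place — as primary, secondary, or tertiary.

tertiary

Step 1: The C–I bond breaks with both electrons going to the iodide; I⁻ leaves and a tertiary carbocation remains.
No single 1,2-shift to an adjacent carbon would give a more-substituted cation, so no rearrangement occurs.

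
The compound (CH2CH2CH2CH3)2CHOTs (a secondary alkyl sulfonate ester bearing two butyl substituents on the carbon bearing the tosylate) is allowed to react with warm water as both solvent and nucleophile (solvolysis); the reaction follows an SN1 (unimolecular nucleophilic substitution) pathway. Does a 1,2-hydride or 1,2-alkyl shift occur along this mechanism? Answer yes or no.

The first-formed carbocation is secondary.
No single 1,2-shift to an adjacent carbon would produce a more-substituted cation than the one already present, so no rearrangement occurs.

no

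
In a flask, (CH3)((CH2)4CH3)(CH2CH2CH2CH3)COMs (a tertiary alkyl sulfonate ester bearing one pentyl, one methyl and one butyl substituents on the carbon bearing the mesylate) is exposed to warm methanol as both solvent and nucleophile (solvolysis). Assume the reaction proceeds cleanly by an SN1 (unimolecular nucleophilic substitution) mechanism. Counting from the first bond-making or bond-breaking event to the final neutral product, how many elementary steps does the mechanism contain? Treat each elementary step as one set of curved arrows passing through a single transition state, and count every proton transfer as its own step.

3

Step 1: The C–O bond breaks with both electrons going to the mesylate; MsO⁻ leaves and a tertiary carbocation remains.
(No 1,2-shift: no single shift to an adjacent carbon would give a more stable cation.)
Step 2: A lone pair on the oxygen of CH3OH attacks the carbocation, forming a new C–O σ-bond and an oxonium ion.
Step 3: Proton transfer from the O–H of the oxonium ion to a solvent molecule delivers the neutral ether.
Total: 3 elementary steps.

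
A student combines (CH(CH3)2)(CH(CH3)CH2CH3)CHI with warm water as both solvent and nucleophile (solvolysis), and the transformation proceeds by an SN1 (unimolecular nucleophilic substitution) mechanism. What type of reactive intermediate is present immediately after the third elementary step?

oxonium ion

Step 1: Unassisted departure of I⁻ (taking the C–I bonding pair) generates a secondary carbocation.
Step 2: A hydride (H with its bonding pair) migrates from the adjacent isopropyl carbon to the cationic centre — a 1,2-hydride shift — upgrading the secondary cation to a tertiary one.
Step 3: Nucleophilic capture: the oxygen of H2O bonds to the cationic carbon, producing an oxonium-ion intermediate.
After step 3 the species present is an oxonium ion.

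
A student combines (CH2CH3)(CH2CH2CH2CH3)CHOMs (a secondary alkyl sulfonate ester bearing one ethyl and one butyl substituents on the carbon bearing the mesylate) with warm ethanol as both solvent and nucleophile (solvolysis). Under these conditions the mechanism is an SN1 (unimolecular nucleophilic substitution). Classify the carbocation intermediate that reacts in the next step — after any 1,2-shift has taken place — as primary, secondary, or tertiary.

Step 1: Unassisted departure of MsO⁻ (taking the C–O bonding pair) generates a secondary carbocation.
No single 1,2-shift to an adjacent carbon would give a more-substituted cation, so no rearrangement occurs.

secondary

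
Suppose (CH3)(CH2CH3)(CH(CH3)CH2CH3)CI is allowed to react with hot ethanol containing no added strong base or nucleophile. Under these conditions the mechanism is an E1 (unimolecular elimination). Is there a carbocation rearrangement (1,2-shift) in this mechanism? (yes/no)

no

The first-formed carbocation is tertiary.
No single 1,2-shift to an adjacent carbon would produce a more-substituted cation than the one already present, so no rearrangement occurs.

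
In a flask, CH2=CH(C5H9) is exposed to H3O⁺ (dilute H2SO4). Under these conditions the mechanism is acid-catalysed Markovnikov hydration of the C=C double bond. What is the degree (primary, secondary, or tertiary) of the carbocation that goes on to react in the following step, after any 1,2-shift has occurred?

tertiary

Step 1: The π electrons of the C=C bond attack a proton of H3O⁺; Markovnikov addition places the new C–H on the less-substituted alkene carbon, so the positive charge ends up on the more-substituted carbon — a secondary carbocation. H2O is released.
Step 2: A 1,2-hydride shift from the adjacent cyclopentyl carbon moves the positive charge from the secondary centre to an adjacent carbon, generating a more stable tertiary carbocation.
The cation rearranges from secondary to tertiary via a 1,2-hydride shift from the adjacent cyclopentyl carbon; the tertiary cation is what reacts next.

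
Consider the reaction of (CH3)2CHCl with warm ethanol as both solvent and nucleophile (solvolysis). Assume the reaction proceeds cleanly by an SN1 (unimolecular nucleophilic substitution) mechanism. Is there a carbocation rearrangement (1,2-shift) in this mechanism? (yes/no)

The first-formed carbocation is secondary.
No single 1,2-shift to an adjacent carbon would produce a more-substituted cation than the one already present, so no rearrangement occurs.

no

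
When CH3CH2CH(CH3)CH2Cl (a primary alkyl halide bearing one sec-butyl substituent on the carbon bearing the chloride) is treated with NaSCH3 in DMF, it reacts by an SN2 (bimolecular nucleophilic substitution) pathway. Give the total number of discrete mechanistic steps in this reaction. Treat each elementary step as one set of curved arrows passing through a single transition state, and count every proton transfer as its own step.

1

Step 1: CH3S⁻ attacks the back face of the α-carbon while Cl⁻ departs with the C–Cl bonding pair — a single concerted displacement through a pentacoordinate transition state.
Total: 1 elementary step.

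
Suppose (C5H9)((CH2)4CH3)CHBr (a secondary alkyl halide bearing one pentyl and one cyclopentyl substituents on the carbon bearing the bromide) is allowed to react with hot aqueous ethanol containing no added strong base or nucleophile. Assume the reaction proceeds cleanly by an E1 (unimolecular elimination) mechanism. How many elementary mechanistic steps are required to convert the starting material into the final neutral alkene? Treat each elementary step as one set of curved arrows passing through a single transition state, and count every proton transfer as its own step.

Step 1: Rate-determining heterolysis of the C–Br bond gives Br⁻ and a secondary carbocation.
Step 2: A hydride (H with its bonding pair) migrates from the adjacent cyclopentyl carbon to the cationic centre — a 1,2-hydride shift — upgrading the secondary cation to a tertiary one.
Step 3: A weak base (a water (or ethanol) molecule from the solvent) removes a proton from a carbon adjacent to the cationic centre; the electrons of that C–H bond become the new π(C=C) bond, giving the alkene.
Total: 3 elementary steps.

3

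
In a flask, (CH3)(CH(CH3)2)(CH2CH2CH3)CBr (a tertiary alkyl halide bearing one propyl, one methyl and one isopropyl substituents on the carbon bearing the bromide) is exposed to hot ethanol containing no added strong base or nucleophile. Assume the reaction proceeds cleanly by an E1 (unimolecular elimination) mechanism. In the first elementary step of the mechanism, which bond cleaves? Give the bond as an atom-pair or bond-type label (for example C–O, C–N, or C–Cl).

Step 1: Ionisation: the C–Br σ-bond cleaves heterolytically; both bonding electrons depart with Br⁻, leaving a tertiary carbocation at the α-carbon.
The bond broken in this step is the C–Br bond.

C–Br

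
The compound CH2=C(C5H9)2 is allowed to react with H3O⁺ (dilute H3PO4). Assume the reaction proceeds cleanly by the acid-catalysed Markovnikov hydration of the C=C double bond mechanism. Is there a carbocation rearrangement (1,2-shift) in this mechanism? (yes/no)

The first-formed carbocation is tertiary.
No single 1,2-shift to an adjacent carbon would produce a more-substituted cation than the one already present, so no rearrangement occurs.

no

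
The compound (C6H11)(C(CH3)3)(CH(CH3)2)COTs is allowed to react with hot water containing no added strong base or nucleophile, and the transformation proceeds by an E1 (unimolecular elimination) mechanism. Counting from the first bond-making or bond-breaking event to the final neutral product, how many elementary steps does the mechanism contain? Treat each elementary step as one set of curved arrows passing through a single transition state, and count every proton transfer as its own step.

Step 1: Ionisation: the C–O σ-bond cleaves heterolytically; both bonding electrons depart with TsO⁻, leaving a tertiary carbocation at the α-carbon.
(No 1,2-shift: no single shift to an adjacent carbon would give a more stable cation.)
Step 2: A water molecule (solvent) deprotonates a β-carbon; as the C–H bond breaks, those electrons form the new alkene π bond.
Total: 2 elementary steps.

2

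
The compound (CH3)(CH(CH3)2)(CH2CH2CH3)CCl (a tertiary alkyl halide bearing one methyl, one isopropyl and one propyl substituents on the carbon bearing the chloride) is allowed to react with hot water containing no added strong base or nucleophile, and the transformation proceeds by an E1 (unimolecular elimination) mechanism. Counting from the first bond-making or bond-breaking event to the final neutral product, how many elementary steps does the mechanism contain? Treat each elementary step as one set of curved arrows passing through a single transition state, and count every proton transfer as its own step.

2

Step 1: Unassisted departure of Cl⁻ (taking the C–Cl bonding pair) generates a tertiary carbocation.
(No 1,2-shift: no single shift to an adjacent carbon would give a more stable cation.)
Step 2: A weak base (a water molecule from the solvent) removes a proton from a carbon adjacent to the cationic centre; the electrons of that C–H bond become the new π(C=C) bond, giving the alkene.
Total: 2 elementary steps.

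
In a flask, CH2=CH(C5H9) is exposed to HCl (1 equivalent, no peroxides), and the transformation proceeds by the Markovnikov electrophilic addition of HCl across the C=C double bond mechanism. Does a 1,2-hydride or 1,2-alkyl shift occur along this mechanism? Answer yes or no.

yes

The first-formed carbocation is secondary.
The adjacent cyclopentyl carbon already bears 2 other carbon substituents and has a hydrogen to migrate; after a 1,2-hydride shift from that carbon the positive charge sits on a tertiary centre.
Tertiary is more stable than secondary, so the shift occurs.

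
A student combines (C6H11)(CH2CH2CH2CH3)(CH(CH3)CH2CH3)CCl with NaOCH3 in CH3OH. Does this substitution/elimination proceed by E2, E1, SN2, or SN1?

E2

Conditions: a strong base with a tertiary substrate bearing a β-hydrogen.
These conditions are the textbook signature of the E2 pathway.
A strong (often hindered) base removes a β-H in concert with loss of the leaving group — bimolecular elimination.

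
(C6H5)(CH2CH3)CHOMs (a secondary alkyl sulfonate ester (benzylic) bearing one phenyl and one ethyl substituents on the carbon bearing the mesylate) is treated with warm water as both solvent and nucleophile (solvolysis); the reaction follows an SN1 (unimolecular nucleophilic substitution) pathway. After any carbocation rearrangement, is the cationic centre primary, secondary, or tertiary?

Step 1: Unassisted departure of MsO⁻ (taking the C–O bonding pair) generates a secondary carbocation.
No single 1,2-shift to an adjacent carbon would give a more-substituted cation, so no rearrangement occurs.

secondary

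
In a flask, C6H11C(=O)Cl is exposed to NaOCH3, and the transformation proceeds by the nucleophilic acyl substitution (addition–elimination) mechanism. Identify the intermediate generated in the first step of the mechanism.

tetrahedral intermediate

Step 1: CH3O⁻ adds to the carbonyl carbon; the C=O π electrons shift onto oxygen and a tetrahedral alkoxide intermediate forms.
After step 1 the species present is a tetrahedral intermediate.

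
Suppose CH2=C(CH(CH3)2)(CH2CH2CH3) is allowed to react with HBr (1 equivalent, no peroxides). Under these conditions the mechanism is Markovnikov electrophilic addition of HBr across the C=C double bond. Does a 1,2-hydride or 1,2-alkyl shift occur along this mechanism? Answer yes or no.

The first-formed carbocation is tertiary.
No single 1,2-shift to an adjacent carbon would produce a more-substituted cation than the one already present, so no rearrangement occurs.

no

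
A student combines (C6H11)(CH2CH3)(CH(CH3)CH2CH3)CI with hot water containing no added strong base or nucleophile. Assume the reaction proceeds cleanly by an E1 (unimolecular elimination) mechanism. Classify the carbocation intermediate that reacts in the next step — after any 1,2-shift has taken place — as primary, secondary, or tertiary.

Step 1: Ionisation: the C–I σ-bond cleaves heterolytically; both bonding electrons depart with I⁻, leaving a tertiary carbocation at the α-carbon.
No single 1,2-shift to an adjacent carbon would give a more-substituted cation, so no rearrangement occurs.

tertiary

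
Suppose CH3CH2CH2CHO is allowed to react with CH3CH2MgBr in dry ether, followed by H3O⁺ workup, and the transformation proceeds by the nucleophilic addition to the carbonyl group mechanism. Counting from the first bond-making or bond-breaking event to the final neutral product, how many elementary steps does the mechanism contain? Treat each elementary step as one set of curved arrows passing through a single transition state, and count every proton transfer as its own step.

2

Step 1: the carbanion-like carbon of CH3CH2MgBr attacks the sp² carbonyl carbon; the C=O π bond breaks and the electrons end up as a lone pair on the alkoxide oxygen of the tetrahedral intermediate.
Step 2: Protonation of the alkoxide by H3O⁺ workup furnishes an alcohol.
Total: 2 elementary steps.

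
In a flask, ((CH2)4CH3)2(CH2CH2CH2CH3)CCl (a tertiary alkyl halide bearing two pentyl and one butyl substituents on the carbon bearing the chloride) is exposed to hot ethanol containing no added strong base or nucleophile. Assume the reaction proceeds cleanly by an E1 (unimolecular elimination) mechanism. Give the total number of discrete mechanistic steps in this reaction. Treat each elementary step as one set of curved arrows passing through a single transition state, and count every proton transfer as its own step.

Step 1: The C–Cl bond breaks with both electrons going to the chloride; Cl⁻ leaves and a tertiary carbocation remains.
(No 1,2-shift: no single shift to an adjacent carbon would give a more stable cation.)
Step 2: An ethanol molecule (solvent) deprotonates a β-carbon; as the C–H bond breaks, those electrons form the new alkene π bond.
Total: 2 elementary steps.

2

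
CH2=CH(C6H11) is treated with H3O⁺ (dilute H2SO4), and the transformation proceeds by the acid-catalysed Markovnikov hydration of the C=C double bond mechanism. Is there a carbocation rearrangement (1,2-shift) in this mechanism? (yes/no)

The first-formed carbocation is secondary.
The adjacent cyclohexyl carbon already bears 2 other carbon substituents and has a hydrogen to migrate; after a 1,2-hydride shift from that carbon the positive charge sits on a tertiary centre.
Tertiary is more stable than secondary, so the shift occurs.

yes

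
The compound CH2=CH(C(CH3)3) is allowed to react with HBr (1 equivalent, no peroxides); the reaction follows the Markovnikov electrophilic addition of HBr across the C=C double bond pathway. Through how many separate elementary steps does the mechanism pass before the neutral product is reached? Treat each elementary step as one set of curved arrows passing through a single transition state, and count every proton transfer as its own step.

3

Step 1: Protonation of the alkene by HBr: the π bond acts as the nucleophile and picks up H⁺, giving the more stable (Markovnikov) secondary carbocation. The H–Br bond breaks heterolytically, releasing Br⁻.
Step 2: Carbocation rearrangement: a 1,2-methyl shift from the adjacent tert-butyl carbon converts the initially-formed secondary cation into the more stable tertiary cation.
Step 3: Br⁻ captures the cation: a lone pair on Br⁻ fills the empty p orbital, producing the alkyl halide product.
Total: 3 elementary steps.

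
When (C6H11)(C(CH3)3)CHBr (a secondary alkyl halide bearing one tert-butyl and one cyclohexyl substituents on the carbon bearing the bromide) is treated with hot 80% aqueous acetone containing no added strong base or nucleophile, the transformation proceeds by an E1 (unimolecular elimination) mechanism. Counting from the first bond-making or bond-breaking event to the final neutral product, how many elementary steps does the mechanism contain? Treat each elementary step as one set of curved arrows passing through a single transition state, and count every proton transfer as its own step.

Step 1: The C–Br bond breaks with both electrons going to the bromide; Br⁻ leaves and a secondary carbocation remains.
Step 2: A hydride (H with its bonding pair) migrates from the adjacent cyclohexyl carbon to the cationic centre — a 1,2-hydride shift — upgrading the secondary cation to a tertiary one.
Step 3: A water molecule (solvent) deprotonates a β-carbon; as the C–H bond breaks, those electrons form the new alkene π bond.
Total: 3 elementary steps.

3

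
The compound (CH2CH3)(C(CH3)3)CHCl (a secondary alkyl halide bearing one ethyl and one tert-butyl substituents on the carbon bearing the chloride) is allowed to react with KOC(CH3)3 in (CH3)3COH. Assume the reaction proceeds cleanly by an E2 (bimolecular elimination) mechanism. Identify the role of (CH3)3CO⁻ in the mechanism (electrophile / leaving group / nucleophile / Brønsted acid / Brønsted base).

Brønsted base

Step 1: In one step, (CH3)3CO⁻ pulls off a β-proton, the C–Cl bond cleaves, and a C=C double bond forms between the α- and β-carbons (E2, anti elimination).
(CH3)3CO⁻ accepts a proton in a proton-transfer step — a Brønsted base.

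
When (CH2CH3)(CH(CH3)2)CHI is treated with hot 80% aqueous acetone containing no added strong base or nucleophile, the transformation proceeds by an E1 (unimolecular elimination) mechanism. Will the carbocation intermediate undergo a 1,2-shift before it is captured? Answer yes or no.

yes

The first-formed carbocation is secondary.
The adjacent isopropyl carbon already bears 2 other carbon substituents and has a hydrogen to migrate; after a 1,2-hydride shift from that carbon the positive charge sits on a tertiary centre.
Tertiary is more stable than secondary, so the shift occurs.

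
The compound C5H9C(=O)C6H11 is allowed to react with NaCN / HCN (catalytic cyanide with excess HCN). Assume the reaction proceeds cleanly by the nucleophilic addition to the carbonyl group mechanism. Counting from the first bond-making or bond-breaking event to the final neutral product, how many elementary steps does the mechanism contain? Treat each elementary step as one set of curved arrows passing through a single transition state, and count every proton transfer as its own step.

Step 1: Nucleophilic addition: CN⁻ adds to the carbonyl carbon, pushing the π(C=O) electron pair onto oxygen and giving a tetrahedral alkoxide.
Step 2: Proton transfer from HCN to the alkoxide furnishes a cyanohydrin (and releases another CN⁻ to continue the reaction).
Total: 2 elementary steps.

2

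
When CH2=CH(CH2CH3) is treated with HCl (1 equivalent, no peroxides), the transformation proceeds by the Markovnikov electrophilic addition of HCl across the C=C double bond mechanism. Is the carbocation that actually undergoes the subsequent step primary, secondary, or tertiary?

Step 1: Protonation of the alkene by HCl: the π bond acts as the nucleophile and picks up H⁺, giving the more stable (Markovnikov) secondary carbocation. The H–Cl bond breaks heterolytically, releasing Cl⁻.
No single 1,2-shift to an adjacent carbon would give a more-substituted cation, so no rearrangement occurs.

secondary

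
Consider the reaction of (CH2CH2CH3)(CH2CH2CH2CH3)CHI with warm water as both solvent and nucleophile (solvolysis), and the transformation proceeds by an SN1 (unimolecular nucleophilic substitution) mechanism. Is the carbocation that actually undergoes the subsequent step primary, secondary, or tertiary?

Step 1: Rate-determining heterolysis of the C–I bond gives I⁻ and a secondary carbocation.
No single 1,2-shift to an adjacent carbon would give a more-substituted cation, so no rearrangement occurs.

secondary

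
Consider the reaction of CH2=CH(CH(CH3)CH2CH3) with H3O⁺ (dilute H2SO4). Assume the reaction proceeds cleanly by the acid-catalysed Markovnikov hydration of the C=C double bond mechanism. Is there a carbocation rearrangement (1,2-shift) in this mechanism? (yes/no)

yes

The first-formed carbocation is secondary.
The adjacent sec-butyl carbon already bears 2 other carbon substituents and has a hydrogen to migrate; after a 1,2-hydride shift from that carbon the positive charge sits on a tertiary centre.
Tertiary is more stable than secondary, so the shift occurs.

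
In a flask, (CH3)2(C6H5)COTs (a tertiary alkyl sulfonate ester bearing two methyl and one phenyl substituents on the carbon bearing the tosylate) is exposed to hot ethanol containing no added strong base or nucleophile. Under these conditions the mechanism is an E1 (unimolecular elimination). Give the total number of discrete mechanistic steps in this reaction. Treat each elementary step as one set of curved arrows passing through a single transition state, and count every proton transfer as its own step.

2

Step 1: Unassisted departure of TsO⁻ (taking the C–O bonding pair) generates a tertiary carbocation.
(No 1,2-shift: no single shift to an adjacent carbon would give a more stable cation.)
Step 2: An ethanol molecule (solvent) deprotonates a β-carbon; as the C–H bond breaks, those electrons form the new alkene π bond.
Total: 2 elementary steps.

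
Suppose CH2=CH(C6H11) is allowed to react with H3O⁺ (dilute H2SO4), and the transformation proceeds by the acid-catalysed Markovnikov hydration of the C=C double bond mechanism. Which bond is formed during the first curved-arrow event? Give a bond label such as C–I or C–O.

C–H

Step 1: Electrophilic addition begins with the π(C=C) electrons forming a bond to the proton of H3O⁺. Following Markovnikov's rule, the resulting cation is secondary. H2O is released.
The bond formed in this step is the C–H bond.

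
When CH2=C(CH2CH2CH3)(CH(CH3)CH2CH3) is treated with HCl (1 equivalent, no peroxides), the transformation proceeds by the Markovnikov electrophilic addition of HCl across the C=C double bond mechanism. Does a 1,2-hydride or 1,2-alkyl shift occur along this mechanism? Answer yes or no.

no

The first-formed carbocation is tertiary.
No single 1,2-shift to an adjacent carbon would produce a more-substituted cation than the one already present, so no rearrangement occurs.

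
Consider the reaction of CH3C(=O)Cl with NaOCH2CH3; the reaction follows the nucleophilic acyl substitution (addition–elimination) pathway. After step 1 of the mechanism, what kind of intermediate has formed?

Step 1: Nucleophilic addition of CH3CH2O⁻ to the acyl carbon breaks the π(C=O) bond and yields a tetrahedral, anionic intermediate.
After step 1 the species present is a tetrahedral intermediate.

tetrahedral intermediate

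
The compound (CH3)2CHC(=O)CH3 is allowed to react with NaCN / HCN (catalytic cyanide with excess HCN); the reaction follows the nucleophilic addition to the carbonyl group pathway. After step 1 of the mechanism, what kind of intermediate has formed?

tetrahedral alkoxide intermediate

Step 1: A lone pair / filled orbital on CN⁻ attacks the electrophilic carbonyl carbon; the π(C=O) electrons shift onto oxygen, producing a tetrahedral alkoxide intermediate.
After step 1 the species present is a tetrahedral alkoxide intermediate.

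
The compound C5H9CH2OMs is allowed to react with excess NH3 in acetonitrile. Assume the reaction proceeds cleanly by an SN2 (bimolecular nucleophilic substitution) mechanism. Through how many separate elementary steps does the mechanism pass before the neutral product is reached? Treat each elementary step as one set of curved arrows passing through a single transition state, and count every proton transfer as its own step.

2

Step 1: A lone pair on the N of NH3 attacks the α-carbon from the back side while the C–O bond breaks; both bonding electrons leave with MsO⁻. The product of this concerted step is an alkylammonium ion.
Step 2: A second equivalent of NH3 removes a proton from the N, giving the neutral product.
Total: 2 elementary steps.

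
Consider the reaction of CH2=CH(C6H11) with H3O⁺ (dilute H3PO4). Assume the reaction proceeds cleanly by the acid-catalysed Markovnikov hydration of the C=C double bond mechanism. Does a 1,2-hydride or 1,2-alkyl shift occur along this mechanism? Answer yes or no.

The first-formed carbocation is secondary.
The adjacent cyclohexyl carbon already bears 2 other carbon substituents and has a hydrogen to migrate; after a 1,2-hydride shift from that carbon the positive charge sits on a tertiary centre.
Tertiary is more stable than secondary, so the shift occurs.

yes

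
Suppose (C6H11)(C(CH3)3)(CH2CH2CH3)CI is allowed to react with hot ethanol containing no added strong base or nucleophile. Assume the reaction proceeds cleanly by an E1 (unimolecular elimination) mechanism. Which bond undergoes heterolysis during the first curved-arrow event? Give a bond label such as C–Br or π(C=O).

Step 1: Rate-determining heterolysis of the C–I bond gives I⁻ and a tertiary carbocation.
The bond broken in this step is the C–I bond.

C–I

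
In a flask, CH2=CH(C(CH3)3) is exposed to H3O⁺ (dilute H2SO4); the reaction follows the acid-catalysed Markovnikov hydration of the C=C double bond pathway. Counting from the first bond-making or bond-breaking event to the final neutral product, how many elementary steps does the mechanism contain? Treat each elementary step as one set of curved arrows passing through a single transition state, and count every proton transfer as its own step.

Step 1: Electrophilic addition begins with the π(C=C) electrons forming a bond to the proton of H3O⁺. Following Markovnikov's rule, the resulting cation is secondary. H2O is released.
Step 2: Carbocation rearrangement: a 1,2-methyl shift from the adjacent tert-butyl carbon converts the initially-formed secondary cation into the more stable tertiary cation.
Step 3: A lone pair on the oxygen of H2O attacks the carbocation, forming a C–O bond and an oxonium ion (a protonated alcohol).
Step 4: Proton transfer from the O–H of the oxonium ion to H2O completes the catalytic cycle and yields the alcohol.
Total: 4 elementary steps.

4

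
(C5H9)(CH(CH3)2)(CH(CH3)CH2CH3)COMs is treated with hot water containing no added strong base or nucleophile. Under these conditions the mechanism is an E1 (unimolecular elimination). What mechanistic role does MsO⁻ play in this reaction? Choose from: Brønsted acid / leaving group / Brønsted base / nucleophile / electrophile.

leaving group

Step 1: Ionisation: the C–O σ-bond cleaves heterolytically; both bonding electrons depart with MsO⁻, leaving a tertiary carbocation at the α-carbon.
MsO⁻ departs with both electrons of the breaking σ-bond — that is the definition of a leaving group.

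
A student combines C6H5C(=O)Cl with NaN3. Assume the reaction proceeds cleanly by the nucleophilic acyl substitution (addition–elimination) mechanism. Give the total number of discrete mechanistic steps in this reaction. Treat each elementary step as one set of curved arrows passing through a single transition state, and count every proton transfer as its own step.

Step 1: N3⁻ adds to the carbonyl carbon; the C=O π electrons shift onto oxygen and a tetrahedral alkoxide intermediate forms.
Step 2: Collapse of the tetrahedral intermediate: the alkoxide oxygen pushes its lone pair back to re-form C=O while Cl⁻ leaves.
Total: 2 elementary steps.

2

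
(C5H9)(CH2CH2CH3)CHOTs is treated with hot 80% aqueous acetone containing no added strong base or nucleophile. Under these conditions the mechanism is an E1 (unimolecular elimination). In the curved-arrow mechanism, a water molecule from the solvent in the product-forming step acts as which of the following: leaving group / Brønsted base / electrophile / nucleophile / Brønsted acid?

Brønsted base

Step 3: A water molecule (solvent) deprotonates a β-carbon; as the C–H bond breaks, those electrons form the new alkene π bond.
A water molecule from the solvent in the product-forming step accepts a proton in a proton-transfer step — a Brønsted base.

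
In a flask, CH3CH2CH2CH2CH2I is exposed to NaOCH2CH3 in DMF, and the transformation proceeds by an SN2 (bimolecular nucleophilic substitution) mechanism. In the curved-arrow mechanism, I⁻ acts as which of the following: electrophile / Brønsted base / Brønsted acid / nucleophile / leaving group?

leaving group

Step 1: The ethoxide nucleophile donates a lone pair from O to the α-carbon in a backside attack; simultaneously the C–I σ-bond breaks and both of its electrons leave with I⁻. One concerted step with inversion of configuration.
I⁻ departs with both electrons of the breaking σ-bond — that is the definition of a leaving group.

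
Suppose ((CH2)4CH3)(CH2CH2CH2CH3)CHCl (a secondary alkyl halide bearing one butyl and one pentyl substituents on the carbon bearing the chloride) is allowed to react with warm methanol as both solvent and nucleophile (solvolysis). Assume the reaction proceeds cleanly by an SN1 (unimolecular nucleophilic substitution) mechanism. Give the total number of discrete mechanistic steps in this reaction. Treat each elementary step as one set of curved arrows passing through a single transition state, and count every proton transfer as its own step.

Step 1: Unassisted departure of Cl⁻ (taking the C–Cl bonding pair) generates a secondary carbocation.
(No 1,2-shift: no single shift to an adjacent carbon would give a more stable cation.)
Step 2: A lone pair on the oxygen of CH3OH attacks the carbocation, forming a new C–O σ-bond and an oxonium ion.
Step 3: Deprotonation of the oxonium oxygen by solvent methanol yields the neutral ether.
Total: 3 elementary steps.

3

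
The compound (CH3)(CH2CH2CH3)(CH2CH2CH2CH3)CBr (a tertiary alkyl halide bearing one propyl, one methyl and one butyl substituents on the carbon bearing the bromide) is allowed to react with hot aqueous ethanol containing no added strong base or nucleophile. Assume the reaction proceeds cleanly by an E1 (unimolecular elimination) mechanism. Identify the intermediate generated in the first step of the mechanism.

Step 1: Ionisation: the C–Br σ-bond cleaves heterolytically; both bonding electrons depart with Br⁻, leaving a tertiary carbocation at the α-carbon.
After step 1 the species present is a tertiary carbocation.

tertiary carbocation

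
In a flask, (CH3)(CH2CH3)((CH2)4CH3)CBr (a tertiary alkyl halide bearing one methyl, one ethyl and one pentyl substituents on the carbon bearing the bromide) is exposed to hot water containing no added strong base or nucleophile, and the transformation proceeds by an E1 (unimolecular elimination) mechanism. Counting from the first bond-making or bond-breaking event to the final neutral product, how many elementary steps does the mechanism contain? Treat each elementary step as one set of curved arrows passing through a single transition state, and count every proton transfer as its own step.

Step 1: Rate-determining heterolysis of the C–Br bond gives Br⁻ and a tertiary carbocation.
(No 1,2-shift: no single shift to an adjacent carbon would give a more stable cation.)
Step 2: A weak base (a water molecule from the solvent) removes a proton from a carbon adjacent to the cationic centre; the electrons of that C–H bond become the new π(C=C) bond, giving the alkene.
Total: 2 elementary steps.

2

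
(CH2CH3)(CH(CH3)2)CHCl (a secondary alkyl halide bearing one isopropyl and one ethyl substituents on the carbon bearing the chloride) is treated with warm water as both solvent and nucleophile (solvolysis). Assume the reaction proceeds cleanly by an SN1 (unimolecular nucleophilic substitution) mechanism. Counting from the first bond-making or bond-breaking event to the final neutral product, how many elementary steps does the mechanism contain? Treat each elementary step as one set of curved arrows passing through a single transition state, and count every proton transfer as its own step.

4

Step 1: Ionisation: the C–Cl σ-bond cleaves heterolytically; both bonding electrons depart with Cl⁻, leaving a secondary carbocation at the α-carbon.
Step 2: A 1,2-hydride shift from the adjacent isopropyl carbon moves the positive charge from the secondary centre to an adjacent carbon, generating a more stable tertiary carbocation.
Step 3: H2O donates an oxygen lone pair into the empty p orbital of the cation, giving a protonated alcohol (an oxonium ion).
Step 4: Deprotonation of the oxonium oxygen by solvent water yields the neutral alcohol.
Total: 4 elementary steps.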